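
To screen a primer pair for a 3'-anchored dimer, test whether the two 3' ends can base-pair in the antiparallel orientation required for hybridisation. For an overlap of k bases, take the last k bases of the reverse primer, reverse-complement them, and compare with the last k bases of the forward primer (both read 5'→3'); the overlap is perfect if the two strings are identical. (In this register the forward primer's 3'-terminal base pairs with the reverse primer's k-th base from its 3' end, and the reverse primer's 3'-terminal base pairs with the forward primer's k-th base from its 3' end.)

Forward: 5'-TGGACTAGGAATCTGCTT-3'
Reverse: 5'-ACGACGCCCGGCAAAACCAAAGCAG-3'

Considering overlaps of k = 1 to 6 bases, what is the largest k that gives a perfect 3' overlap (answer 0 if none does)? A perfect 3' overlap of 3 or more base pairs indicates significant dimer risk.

Last 6 bases (5'→3') — forward …CTGCTT, reverse …AAGCAG.
Reverse complement of the reverse primer's last 6 bases: CTGCTT; its first k bases are the reverse complement of the reverse primer's last k bases, so a perfect k-base overlap needs the forward primer's last k bases to equal them.
Comparing (forward last k vs required): k=1: T vs C ✗; k=2: TT vs CT ✗; k=3: CTT vs CTG ✗; k=4: GCTT vs CTGC ✗; k=5: TGCTT vs CTGCT ✗; k=6: CTGCTT vs CTGCTT ✓.
Only k = 6 is perfect, so the longest perfect 3' overlap is 6.

Longest perfect overlap: 6 complementary base pairs; significant dimer risk (threshold 3).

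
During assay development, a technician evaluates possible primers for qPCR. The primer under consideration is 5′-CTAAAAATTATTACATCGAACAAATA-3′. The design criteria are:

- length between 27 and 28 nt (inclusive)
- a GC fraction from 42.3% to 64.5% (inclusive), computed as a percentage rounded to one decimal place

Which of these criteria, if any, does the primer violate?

Base counts: A=14, T=7, G=1, C=4 (length 26).
length: length 26, outside 27–28 ✗
GC content: GC 5/26 = 19.2%, outside 42.3–64.5% ✗

Fails: length, GC content.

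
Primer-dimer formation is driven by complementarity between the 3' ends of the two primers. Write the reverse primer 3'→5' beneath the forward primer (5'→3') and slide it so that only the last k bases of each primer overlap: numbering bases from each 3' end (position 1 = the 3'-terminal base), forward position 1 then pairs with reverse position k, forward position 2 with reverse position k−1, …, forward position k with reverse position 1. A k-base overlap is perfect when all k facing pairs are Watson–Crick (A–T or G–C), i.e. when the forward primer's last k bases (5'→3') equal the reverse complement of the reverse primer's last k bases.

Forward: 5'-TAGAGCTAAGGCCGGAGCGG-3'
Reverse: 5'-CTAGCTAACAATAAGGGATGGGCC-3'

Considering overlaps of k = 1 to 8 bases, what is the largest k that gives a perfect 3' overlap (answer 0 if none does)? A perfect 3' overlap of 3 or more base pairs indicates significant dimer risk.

Longest perfect overlap: 2 complementary base pairs; below the dimer-risk threshold (threshold 3).

Last 8 bases (5'→3') — forward …CGGAGCGG, reverse …GATGGGCC.
Reverse complement of the reverse primer's last 8 bases: GGCCCATC; its first k bases are the reverse complement of the reverse primer's last k bases, so a perfect k-base overlap needs the forward primer's last k bases to equal them.
Comparing (forward last k vs required): k=1: G vs G ✓; k=2: GG vs GG ✓; k=3: CGG vs GGC ✗; k=4: GCGG vs GGCC ✗; k=5: AGCGG vs GGCCC ✗; k=6: GAGCGG vs GGCCCA ✗; k=7: GGAGCGG vs GGCCCAT ✗; k=8: CGGAGCGG vs GGCCCATC ✗.
Perfect overlaps at k = 1, 2; the largest is 2.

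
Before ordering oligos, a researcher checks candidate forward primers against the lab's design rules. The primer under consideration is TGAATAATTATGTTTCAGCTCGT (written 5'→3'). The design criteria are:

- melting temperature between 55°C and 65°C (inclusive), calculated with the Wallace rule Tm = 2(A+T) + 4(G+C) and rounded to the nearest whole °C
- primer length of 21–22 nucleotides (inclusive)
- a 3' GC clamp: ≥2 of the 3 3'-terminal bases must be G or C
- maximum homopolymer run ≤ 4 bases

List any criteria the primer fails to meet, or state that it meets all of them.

Base counts: A=6, T=10, G=4, C=3 (length 23).
Tm: Tm = 2·16 + 4·7 = 60°C ✓
length: length 23, outside 21–22 ✗
GC clamp: 3' end CGT has 2 G/C ✓
homopolymer run: longest run = 3 ✓

Fails: length.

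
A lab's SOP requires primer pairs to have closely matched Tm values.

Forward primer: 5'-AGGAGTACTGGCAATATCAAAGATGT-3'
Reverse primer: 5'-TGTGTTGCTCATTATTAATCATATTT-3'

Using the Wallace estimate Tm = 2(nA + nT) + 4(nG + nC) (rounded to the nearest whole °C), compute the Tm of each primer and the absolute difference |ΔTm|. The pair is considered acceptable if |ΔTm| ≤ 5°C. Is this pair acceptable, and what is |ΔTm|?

Forward: A=10 T=6 G=7 C=3 → Tm = 2·16 + 4·10 = 72°C.
Reverse: A=6 T=14 G=3 C=3 → Tm = 2·20 + 4·6 = 64°C.
|ΔTm| = |72 − 64| = 8°C, > 5°C.

|ΔTm| = 8°C; the pair is not acceptable.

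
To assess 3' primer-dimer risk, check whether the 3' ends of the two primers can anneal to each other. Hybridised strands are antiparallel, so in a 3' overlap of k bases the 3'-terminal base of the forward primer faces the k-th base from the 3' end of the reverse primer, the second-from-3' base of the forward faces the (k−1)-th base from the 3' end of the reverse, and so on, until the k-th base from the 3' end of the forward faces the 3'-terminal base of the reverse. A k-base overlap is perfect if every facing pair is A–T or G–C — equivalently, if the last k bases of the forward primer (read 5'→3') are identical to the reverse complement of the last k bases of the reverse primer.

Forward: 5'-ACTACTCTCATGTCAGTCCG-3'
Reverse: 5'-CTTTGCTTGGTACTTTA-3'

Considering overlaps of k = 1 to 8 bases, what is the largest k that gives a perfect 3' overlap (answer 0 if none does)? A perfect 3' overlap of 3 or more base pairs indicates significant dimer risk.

Longest perfect overlap: 0 complementary base pairs; below the dimer-risk threshold (threshold 3).

Last 8 bases (5'→3') — forward …TCAGTCCG, reverse …GTACTTTA.
Reverse complement of the reverse primer's last 8 bases: TAAAGTAC; its first k bases are the reverse complement of the reverse primer's last k bases, so a perfect k-base overlap needs the forward primer's last k bases to equal them.
Comparing (forward last k vs required): k=1: G vs T ✗; k=2: CG vs TA ✗; k=3: CCG vs TAA ✗; k=4: TCCG vs TAAA ✗; k=5: GTCCG vs TAAAG ✗; k=6: AGTCCG vs TAAAGT ✗; k=7: CAGTCCG vs TAAAGTA ✗; k=8: TCAGTCCG vs TAAAGTAC ✗.
No overlap length from 1 to 8 is perfect, so the longest perfect 3' overlap is 0.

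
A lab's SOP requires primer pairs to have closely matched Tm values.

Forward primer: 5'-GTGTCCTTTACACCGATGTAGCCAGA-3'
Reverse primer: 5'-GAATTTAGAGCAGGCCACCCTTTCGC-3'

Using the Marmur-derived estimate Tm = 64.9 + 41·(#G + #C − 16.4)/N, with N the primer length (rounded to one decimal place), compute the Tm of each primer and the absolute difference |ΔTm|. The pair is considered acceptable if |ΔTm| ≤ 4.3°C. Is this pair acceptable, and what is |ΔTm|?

|ΔTm| = 1.6°C; the pair is acceptable.

Forward: G+C = 13, N = 26 → Tm = 64.9 + 41·(13 − 16.4)/26 = 59.5°C.
Reverse: G+C = 14, N = 26 → Tm = 64.9 + 41·(14 − 16.4)/26 = 61.1°C.
|ΔTm| = |59.5 − 61.1| = 1.6°C, ≤ 4.3°C.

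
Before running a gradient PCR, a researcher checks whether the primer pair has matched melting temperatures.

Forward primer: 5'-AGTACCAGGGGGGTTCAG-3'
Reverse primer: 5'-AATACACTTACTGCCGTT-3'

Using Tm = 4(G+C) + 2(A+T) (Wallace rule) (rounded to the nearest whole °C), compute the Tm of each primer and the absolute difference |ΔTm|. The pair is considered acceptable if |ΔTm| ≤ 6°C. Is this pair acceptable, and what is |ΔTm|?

|ΔTm| = 8°C; the pair is not acceptable.

Forward: A=4 T=3 G=8 C=3 → Tm = 2·7 + 4·11 = 58°C.
Reverse: A=5 T=6 G=2 C=5 → Tm = 2·11 + 4·7 = 50°C.
|ΔTm| = |58 − 50| = 8°C, > 6°C.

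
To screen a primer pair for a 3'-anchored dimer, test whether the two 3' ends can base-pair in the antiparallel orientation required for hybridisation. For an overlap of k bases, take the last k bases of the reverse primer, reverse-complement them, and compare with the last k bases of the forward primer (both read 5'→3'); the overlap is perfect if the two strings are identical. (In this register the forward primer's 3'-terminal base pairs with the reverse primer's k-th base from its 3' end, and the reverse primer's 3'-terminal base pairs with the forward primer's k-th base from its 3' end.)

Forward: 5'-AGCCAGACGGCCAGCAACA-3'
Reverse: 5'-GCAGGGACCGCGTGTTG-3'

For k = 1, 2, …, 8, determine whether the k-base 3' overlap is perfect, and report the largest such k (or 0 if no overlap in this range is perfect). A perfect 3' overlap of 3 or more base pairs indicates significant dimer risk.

Last 8 bases (5'→3') — forward …CAGCAACA, reverse …GCGTGTTG.
Reverse complement of the reverse primer's last 8 bases: CAACACGC; its first k bases are the reverse complement of the reverse primer's last k bases, so a perfect k-base overlap needs the forward primer's last k bases to equal them.
Comparing (forward last k vs required): k=1: A vs C ✗; k=2: CA vs CA ✓; k=3: ACA vs CAA ✗; k=4: AACA vs CAAC ✗; k=5: CAACA vs CAACA ✓; k=6: GCAACA vs CAACAC ✗; k=7: AGCAACA vs CAACACG ✗; k=8: CAGCAACA vs CAACACGC ✗.
Perfect overlaps at k = 2, 5; the largest is 5.

Longest perfect overlap: 5 complementary base pairs; significant dimer risk (threshold 3).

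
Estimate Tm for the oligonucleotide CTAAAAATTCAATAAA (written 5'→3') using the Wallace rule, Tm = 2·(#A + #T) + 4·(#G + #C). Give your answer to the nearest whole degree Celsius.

36°C

Base counts: A=10, T=4, G=0, C=2 (length 16).
Tm = 2·(10+4) + 4·(0+2) = 2·14 + 4·2 = 28 + 8 = 36°C.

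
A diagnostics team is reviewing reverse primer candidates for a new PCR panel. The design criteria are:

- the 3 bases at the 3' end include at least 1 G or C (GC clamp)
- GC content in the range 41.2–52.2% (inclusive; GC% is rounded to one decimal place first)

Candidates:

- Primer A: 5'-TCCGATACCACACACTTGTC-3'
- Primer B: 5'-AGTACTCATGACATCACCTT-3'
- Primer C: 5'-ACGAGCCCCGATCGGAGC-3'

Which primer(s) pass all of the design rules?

Primer A (20 nt, A=5 T=5 G=2 C=8): 3' end GTC has 2 G/C ✓; GC 10/20 = 50.0% ✓ — passes.
Primer B (20 nt, A=6 T=6 G=2 C=6): 3' end CTT has 1 G/C ✓; GC 8/20 = 40.0%, outside 41.2–52.2% ✗ — fails.
Primer C (18 nt, A=4 T=1 G=6 C=7): 3' end AGC has 2 G/C ✓; GC 13/18 = 72.2%, outside 41.2–52.2% ✗ — fails.

Primer A only.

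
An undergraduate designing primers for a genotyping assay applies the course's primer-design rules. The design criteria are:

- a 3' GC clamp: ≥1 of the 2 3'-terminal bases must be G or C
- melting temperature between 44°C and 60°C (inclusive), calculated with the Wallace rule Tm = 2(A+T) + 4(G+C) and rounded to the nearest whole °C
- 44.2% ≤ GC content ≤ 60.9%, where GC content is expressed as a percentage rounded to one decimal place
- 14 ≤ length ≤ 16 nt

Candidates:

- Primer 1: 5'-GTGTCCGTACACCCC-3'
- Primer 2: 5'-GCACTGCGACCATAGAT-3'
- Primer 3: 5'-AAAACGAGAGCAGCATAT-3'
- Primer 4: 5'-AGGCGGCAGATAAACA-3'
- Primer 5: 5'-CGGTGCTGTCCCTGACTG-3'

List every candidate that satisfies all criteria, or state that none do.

Primer 4 only.

Primer 1 (15 nt, A=2 T=3 G=3 C=7): 3' end CC has 2 G/C ✓; Tm = 2·5 + 4·10 = 50°C ✓; GC 10/15 = 66.7%, outside 44.2–60.9% ✗; length 15 ✓ — fails.
Primer 2 (17 nt, A=5 T=3 G=4 C=5): 3' end AT has 0 G/C, need ≥1 ✗; Tm = 2·8 + 4·9 = 52°C ✓; GC 9/17 = 52.9% ✓; length 17, outside 14–16 ✗ — fails.
Primer 3 (18 nt, A=9 T=2 G=4 C=3): 3' end AT has 0 G/C, need ≥1 ✗; Tm = 2·11 + 4·7 = 50°C ✓; GC 7/18 = 38.9%, outside 44.2–60.9% ✗; length 18, outside 14–16 ✗ — fails.
Primer 4 (16 nt, A=7 T=1 G=5 C=3): 3' end CA has 1 G/C ✓; Tm = 2·8 + 4·8 = 48°C ✓; GC 8/16 = 50.0% ✓; length 16 ✓ — passes.
Primer 5 (18 nt, A=1 T=5 G=6 C=6): 3' end TG has 1 G/C ✓; Tm = 2·6 + 4·12 = 60°C ✓; GC 12/18 = 66.7%, outside 44.2–60.9% ✗; length 18, outside 14–16 ✗ — fails.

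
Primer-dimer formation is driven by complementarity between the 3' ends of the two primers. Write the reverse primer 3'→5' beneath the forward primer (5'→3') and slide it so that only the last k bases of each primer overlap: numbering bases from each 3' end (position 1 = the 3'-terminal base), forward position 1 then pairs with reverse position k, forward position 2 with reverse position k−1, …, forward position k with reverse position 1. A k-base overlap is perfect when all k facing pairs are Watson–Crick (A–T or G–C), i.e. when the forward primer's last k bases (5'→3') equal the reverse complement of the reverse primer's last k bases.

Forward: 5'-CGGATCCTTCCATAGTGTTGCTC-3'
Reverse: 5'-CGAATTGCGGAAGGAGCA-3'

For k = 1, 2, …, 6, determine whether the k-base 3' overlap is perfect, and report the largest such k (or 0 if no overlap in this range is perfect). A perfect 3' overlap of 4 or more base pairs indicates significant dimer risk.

Longest perfect overlap: 5 complementary base pairs; significant dimer risk (threshold 4).

Last 6 bases (5'→3') — forward …TTGCTC, reverse …GGAGCA.
Reverse complement of the reverse primer's last 6 bases: TGCTCC; its first k bases are the reverse complement of the reverse primer's last k bases, so a perfect k-base overlap needs the forward primer's last k bases to equal them.
Comparing (forward last k vs required): k=1: C vs T ✗; k=2: TC vs TG ✗; k=3: CTC vs TGC ✗; k=4: GCTC vs TGCT ✗; k=5: TGCTC vs TGCTC ✓; k=6: TTGCTC vs TGCTCC ✗.
Only k = 5 is perfect, so the longest perfect 3' overlap is 5.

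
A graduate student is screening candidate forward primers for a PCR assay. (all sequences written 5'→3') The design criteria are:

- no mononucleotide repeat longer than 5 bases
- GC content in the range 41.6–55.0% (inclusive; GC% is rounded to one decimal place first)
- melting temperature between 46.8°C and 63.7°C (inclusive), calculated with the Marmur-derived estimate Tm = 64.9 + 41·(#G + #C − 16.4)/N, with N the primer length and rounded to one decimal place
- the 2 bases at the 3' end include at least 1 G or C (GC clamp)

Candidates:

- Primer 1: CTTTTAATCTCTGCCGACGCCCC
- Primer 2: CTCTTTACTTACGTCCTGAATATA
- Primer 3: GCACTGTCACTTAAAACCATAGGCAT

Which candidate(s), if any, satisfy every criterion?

Primer 1 (23 nt, A=3 T=7 G=3 C=10): longest run = 4 ✓; GC 13/23 = 56.5%, outside 41.6–55.0% ✗; Tm = 64.9 + 41·(13 − 16.4)/23 = 58.8°C ✓; 3' end CC has 2 G/C ✓ — fails.
Primer 2 (24 nt, A=6 T=10 G=2 C=6): longest run = 3 ✓; GC 8/24 = 33.3%, outside 41.6–55.0% ✗; Tm = 64.9 + 41·(8 − 16.4)/24 = 50.6°C ✓; 3' end TA has 0 G/C, need ≥1 ✗ — fails.
Primer 3 (26 nt, A=9 T=6 G=4 C=7): longest run = 4 ✓; GC 11/26 = 42.3% ✓; Tm = 64.9 + 41·(11 − 16.4)/26 = 56.4°C ✓; 3' end AT has 0 G/C, need ≥1 ✗ — fails.

None of the candidates satisfy all criteria.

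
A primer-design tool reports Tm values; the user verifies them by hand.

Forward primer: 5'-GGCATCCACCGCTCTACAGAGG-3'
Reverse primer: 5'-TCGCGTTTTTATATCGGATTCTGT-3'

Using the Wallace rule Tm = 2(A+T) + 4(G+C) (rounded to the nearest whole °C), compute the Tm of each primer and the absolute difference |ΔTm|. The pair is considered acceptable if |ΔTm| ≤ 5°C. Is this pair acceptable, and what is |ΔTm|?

|ΔTm| = 6°C; the pair is not acceptable.

Forward: A=5 T=3 G=6 C=8 → Tm = 2·8 + 4·14 = 72°C.
Reverse: A=3 T=12 G=5 C=4 → Tm = 2·15 + 4·9 = 66°C.
|ΔTm| = |72 − 66| = 6°C, > 5°C.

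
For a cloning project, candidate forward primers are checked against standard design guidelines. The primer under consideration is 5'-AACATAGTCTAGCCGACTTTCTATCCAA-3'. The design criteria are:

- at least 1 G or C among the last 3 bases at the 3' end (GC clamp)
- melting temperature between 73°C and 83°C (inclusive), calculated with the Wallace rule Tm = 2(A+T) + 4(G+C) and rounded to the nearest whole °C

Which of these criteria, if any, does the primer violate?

Meets all criteria.

Base counts: A=9, T=8, G=3, C=8 (length 28).
GC clamp: 3' end CAA has 1 G/C ✓
Tm: Tm = 2·17 + 4·11 = 78°C ✓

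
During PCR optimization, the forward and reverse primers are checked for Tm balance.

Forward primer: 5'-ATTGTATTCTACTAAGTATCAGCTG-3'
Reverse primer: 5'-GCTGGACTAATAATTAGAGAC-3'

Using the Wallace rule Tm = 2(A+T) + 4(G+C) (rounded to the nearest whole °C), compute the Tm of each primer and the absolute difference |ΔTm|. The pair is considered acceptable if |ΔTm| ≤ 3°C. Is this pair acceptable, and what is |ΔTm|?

|ΔTm| = 8°C; the pair is not acceptable.

Forward: A=7 T=10 G=4 C=4 → Tm = 2·17 + 4·8 = 66°C.
Reverse: A=8 T=5 G=5 C=3 → Tm = 2·13 + 4·8 = 58°C.
|ΔTm| = |66 − 58| = 8°C, > 3°C.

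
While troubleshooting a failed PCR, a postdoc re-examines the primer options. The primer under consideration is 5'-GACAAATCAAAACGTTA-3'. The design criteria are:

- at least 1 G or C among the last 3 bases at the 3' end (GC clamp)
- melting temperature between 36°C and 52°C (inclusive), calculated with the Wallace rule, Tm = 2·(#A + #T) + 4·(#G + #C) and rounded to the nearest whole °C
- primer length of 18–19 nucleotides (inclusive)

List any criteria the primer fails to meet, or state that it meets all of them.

Base counts: A=9, T=3, G=2, C=3 (length 17).
GC clamp: 3' end TTA has 0 G/C, need ≥1 ✗
Tm: Tm = 2·12 + 4·5 = 44°C ✓
length: length 17, outside 18–19 ✗

Fails: GC clamp, length.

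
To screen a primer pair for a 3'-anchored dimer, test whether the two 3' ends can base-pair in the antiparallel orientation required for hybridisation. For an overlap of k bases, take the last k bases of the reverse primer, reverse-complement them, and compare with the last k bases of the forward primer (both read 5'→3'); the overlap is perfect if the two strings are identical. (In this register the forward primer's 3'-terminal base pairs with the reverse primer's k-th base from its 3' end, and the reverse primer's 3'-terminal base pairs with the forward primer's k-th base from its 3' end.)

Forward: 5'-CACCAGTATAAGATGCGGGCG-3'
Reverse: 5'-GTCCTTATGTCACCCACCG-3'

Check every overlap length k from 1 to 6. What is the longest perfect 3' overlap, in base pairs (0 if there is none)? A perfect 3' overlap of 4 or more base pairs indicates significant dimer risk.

Last 6 bases (5'→3') — forward …CGGGCG, reverse …CCACCG.
Reverse complement of the reverse primer's last 6 bases: CGGTGG; its first k bases are the reverse complement of the reverse primer's last k bases, so a perfect k-base overlap needs the forward primer's last k bases to equal them.
Comparing (forward last k vs required): k=1: G vs C ✗; k=2: CG vs CG ✓; k=3: GCG vs CGG ✗; k=4: GGCG vs CGGT ✗; k=5: GGGCG vs CGGTG ✗; k=6: CGGGCG vs CGGTGG ✗.
Only k = 2 is perfect, so the longest perfect 3' overlap is 2.

Longest perfect overlap: 2 complementary base pairs; below the dimer-risk threshold (threshold 4).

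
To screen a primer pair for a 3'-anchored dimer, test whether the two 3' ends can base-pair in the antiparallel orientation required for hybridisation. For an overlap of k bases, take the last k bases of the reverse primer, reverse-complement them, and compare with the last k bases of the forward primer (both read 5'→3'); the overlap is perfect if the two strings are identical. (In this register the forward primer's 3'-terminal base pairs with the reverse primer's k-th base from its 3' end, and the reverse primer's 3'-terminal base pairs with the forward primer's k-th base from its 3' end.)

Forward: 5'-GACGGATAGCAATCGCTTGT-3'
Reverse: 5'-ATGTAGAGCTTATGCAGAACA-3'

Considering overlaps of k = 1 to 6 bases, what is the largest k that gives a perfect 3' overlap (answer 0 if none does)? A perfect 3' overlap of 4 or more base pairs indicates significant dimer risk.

Last 6 bases (5'→3') — forward …GCTTGT, reverse …AGAACA.
Reverse complement of the reverse primer's last 6 bases: TGTTCT; its first k bases are the reverse complement of the reverse primer's last k bases, so a perfect k-base overlap needs the forward primer's last k bases to equal them.
Comparing (forward last k vs required): k=1: T vs T ✓; k=2: GT vs TG ✗; k=3: TGT vs TGT ✓; k=4: TTGT vs TGTT ✗; k=5: CTTGT vs TGTTC ✗; k=6: GCTTGT vs TGTTCT ✗.
Perfect overlaps at k = 1, 3; the largest is 3.

Longest perfect overlap: 3 complementary base pairs; below the dimer-risk threshold (threshold 4).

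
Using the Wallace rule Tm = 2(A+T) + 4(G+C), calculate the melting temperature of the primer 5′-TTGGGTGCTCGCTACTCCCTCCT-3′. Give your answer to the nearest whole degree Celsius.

74°C

Base counts: A=1, T=8, G=5, C=9 (length 23).
Tm = 2·(1+8) + 4·(5+9) = 2·9 + 4·14 = 18 + 56 = 74°C.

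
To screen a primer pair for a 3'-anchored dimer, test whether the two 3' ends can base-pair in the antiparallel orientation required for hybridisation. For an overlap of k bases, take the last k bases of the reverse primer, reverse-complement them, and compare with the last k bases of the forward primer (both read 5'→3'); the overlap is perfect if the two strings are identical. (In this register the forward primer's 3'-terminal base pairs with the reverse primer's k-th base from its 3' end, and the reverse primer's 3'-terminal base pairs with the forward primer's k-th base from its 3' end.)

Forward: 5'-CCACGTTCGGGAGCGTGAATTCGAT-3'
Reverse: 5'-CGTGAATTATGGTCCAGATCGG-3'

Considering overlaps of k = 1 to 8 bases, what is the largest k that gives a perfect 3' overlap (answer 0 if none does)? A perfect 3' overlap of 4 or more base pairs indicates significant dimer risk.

Longest perfect overlap: 0 complementary base pairs; below the dimer-risk threshold (threshold 4).

Last 8 bases (5'→3') — forward …AATTCGAT, reverse …CAGATCGG.
Reverse complement of the reverse primer's last 8 bases: CCGATCTG; its first k bases are the reverse complement of the reverse primer's last k bases, so a perfect k-base overlap needs the forward primer's last k bases to equal them.
Comparing (forward last k vs required): k=1: T vs C ✗; k=2: AT vs CC ✗; k=3: GAT vs CCG ✗; k=4: CGAT vs CCGA ✗; k=5: TCGAT vs CCGAT ✗; k=6: TTCGAT vs CCGATC ✗; k=7: ATTCGAT vs CCGATCT ✗; k=8: AATTCGAT vs CCGATCTG ✗.
No overlap length from 1 to 8 is perfect, so the longest perfect 3' overlap is 0.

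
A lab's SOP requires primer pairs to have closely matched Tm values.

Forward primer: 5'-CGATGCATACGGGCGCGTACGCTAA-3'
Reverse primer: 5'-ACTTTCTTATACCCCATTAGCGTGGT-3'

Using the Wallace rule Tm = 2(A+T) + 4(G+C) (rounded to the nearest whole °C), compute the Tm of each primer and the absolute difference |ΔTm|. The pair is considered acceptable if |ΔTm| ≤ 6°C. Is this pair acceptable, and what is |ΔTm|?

Forward: A=6 T=4 G=8 C=7 → Tm = 2·10 + 4·15 = 80°C.
Reverse: A=5 T=10 G=4 C=7 → Tm = 2·15 + 4·11 = 74°C.
|ΔTm| = |80 − 74| = 6°C, ≤ 6°C.

|ΔTm| = 6°C; the pair is acceptable.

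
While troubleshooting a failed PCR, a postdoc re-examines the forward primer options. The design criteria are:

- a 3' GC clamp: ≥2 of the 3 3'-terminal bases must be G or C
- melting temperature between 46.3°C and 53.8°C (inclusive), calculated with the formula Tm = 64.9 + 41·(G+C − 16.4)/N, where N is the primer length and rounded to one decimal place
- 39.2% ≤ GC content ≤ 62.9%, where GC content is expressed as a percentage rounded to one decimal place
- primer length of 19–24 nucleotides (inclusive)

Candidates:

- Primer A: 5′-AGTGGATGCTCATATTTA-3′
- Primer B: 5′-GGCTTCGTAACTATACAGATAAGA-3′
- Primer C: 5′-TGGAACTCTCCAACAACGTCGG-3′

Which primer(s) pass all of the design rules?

Primer A (18 nt, A=5 T=7 G=4 C=2): 3' end TTA has 0 G/C, need ≥2 ✗; Tm = 64.9 + 41·(6 − 16.4)/18 = 41.2°C, outside 46.3–53.8°C ✗; GC 6/18 = 33.3%, outside 39.2–62.9% ✗; length 18, outside 19–24 ✗ — fails.
Primer B (24 nt, A=9 T=6 G=5 C=4): 3' end AGA has 1 G/C, need ≥2 ✗; Tm = 64.9 + 41·(9 − 16.4)/24 = 52.3°C ✓; GC 9/24 = 37.5%, outside 39.2–62.9% ✗; length 24 ✓ — fails.
Primer C (22 nt, A=6 T=4 G=5 C=7): 3' end CGG has 3 G/C ✓; Tm = 64.9 + 41·(12 − 16.4)/22 = 56.7°C, outside 46.3–53.8°C ✗; GC 12/22 = 54.5% ✓; length 22 ✓ — fails.

None of the candidates satisfy all criteria.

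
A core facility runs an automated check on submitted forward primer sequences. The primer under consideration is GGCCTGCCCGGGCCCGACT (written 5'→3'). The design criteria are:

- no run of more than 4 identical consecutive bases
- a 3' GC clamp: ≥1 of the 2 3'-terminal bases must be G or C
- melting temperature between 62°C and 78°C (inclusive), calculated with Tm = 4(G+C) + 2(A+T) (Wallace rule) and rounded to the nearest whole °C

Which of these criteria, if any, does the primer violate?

Base counts: A=1, T=2, G=7, C=9 (length 19).
homopolymer run: longest run = 3 ✓
GC clamp: 3' end CT has 1 G/C ✓
Tm: Tm = 2·3 + 4·16 = 70°C ✓

Meets all criteria.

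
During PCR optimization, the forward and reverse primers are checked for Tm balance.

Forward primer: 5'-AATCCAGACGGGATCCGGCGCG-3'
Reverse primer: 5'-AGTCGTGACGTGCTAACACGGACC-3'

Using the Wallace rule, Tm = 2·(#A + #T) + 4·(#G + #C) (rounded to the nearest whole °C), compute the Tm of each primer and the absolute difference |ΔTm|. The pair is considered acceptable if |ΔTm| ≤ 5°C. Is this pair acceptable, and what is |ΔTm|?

Forward: A=5 T=2 G=8 C=7 → Tm = 2·7 + 4·15 = 74°C.
Reverse: A=6 T=4 G=7 C=7 → Tm = 2·10 + 4·14 = 76°C.
|ΔTm| = |74 − 76| = 2°C, ≤ 5°C.

|ΔTm| = 2°C; the pair is acceptable.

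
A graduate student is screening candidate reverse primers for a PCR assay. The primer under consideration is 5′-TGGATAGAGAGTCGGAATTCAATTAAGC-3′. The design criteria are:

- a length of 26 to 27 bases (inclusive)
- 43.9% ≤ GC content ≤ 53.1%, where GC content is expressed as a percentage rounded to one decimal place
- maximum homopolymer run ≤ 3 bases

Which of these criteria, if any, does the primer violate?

Fails: length, GC content.

Base counts: A=10, T=7, G=8, C=3 (length 28).
length: length 28, outside 26–27 ✗
GC content: GC 11/28 = 39.3%, outside 43.9–53.1% ✗
homopolymer run: longest run = 2 ✓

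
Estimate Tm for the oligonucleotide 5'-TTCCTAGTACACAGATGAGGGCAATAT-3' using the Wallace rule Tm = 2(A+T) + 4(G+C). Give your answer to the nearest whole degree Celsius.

76°C

Base counts: A=9, T=7, G=6, C=5 (length 27).
Tm = 2·(9+7) + 4·(6+5) = 2·16 + 4·11 = 32 + 44 = 76°C.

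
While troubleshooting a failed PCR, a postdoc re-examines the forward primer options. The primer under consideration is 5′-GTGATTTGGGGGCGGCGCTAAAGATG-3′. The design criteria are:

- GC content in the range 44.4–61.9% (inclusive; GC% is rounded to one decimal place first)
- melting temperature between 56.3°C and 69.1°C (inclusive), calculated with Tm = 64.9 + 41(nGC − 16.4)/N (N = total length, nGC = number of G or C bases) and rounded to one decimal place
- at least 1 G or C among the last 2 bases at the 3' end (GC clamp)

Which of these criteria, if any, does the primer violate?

Base counts: A=5, T=6, G=12, C=3 (length 26).
GC content: GC 15/26 = 57.7% ✓
Tm: Tm = 64.9 + 41·(15 − 16.4)/26 = 62.7°C ✓
GC clamp: 3' end TG has 1 G/C ✓

Meets all criteria.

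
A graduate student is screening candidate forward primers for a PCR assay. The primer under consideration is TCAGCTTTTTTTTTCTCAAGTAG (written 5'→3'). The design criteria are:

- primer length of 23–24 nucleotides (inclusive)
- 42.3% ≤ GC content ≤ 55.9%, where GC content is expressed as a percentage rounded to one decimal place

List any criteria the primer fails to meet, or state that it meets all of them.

Fails: GC content.

Base counts: A=4, T=12, G=3, C=4 (length 23).
length: length 23 ✓
GC content: GC 7/23 = 30.4%, outside 42.3–55.9% ✗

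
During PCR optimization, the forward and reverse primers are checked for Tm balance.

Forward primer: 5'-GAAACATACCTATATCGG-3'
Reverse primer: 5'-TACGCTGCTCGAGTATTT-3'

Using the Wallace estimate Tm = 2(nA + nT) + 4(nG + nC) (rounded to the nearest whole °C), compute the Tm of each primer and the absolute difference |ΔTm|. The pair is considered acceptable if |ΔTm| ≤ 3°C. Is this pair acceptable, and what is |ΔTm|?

Forward: A=7 T=4 G=3 C=4 → Tm = 2·11 + 4·7 = 50°C.
Reverse: A=3 T=7 G=4 C=4 → Tm = 2·10 + 4·8 = 52°C.
|ΔTm| = |50 − 52| = 2°C, ≤ 3°C.

|ΔTm| = 2°C; the pair is acceptable.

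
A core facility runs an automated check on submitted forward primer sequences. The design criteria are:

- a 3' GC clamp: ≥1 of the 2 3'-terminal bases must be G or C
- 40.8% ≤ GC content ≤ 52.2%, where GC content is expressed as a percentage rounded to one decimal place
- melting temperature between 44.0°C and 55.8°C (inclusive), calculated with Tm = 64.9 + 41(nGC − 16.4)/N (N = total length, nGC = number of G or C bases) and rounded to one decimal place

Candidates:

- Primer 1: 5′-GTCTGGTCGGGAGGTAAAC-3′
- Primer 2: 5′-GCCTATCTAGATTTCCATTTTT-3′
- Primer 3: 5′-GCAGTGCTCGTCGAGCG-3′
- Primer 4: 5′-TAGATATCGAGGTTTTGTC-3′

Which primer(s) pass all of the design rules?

None of the candidates satisfy all criteria.

Primer 1 (19 nt, A=4 T=4 G=8 C=3): 3' end AC has 1 G/C ✓; GC 11/19 = 57.9%, outside 40.8–52.2% ✗; Tm = 64.9 + 41·(11 − 16.4)/19 = 53.2°C ✓ — fails.
Primer 2 (22 nt, A=4 T=11 G=2 C=5): 3' end TT has 0 G/C, need ≥1 ✗; GC 7/22 = 31.8%, outside 40.8–52.2% ✗; Tm = 64.9 + 41·(7 − 16.4)/22 = 47.4°C ✓ — fails.
Primer 3 (17 nt, A=2 T=3 G=7 C=5): 3' end CG has 2 G/C ✓; GC 12/17 = 70.6%, outside 40.8–52.2% ✗; Tm = 64.9 + 41·(12 − 16.4)/17 = 54.3°C ✓ — fails.
Primer 4 (19 nt, A=4 T=8 G=5 C=2): 3' end TC has 1 G/C ✓; GC 7/19 = 36.8%, outside 40.8–52.2% ✗; Tm = 64.9 + 41·(7 − 16.4)/19 = 44.6°C ✓ — fails.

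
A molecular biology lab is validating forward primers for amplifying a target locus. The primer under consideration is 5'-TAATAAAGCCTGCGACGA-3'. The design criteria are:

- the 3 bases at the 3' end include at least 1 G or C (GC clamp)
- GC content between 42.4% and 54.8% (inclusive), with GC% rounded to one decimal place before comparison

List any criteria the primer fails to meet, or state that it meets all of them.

Base counts: A=7, T=3, G=4, C=4 (length 18).
GC clamp: 3' end CGA has 2 G/C ✓
GC content: GC 8/18 = 44.4% ✓

Meets all criteria.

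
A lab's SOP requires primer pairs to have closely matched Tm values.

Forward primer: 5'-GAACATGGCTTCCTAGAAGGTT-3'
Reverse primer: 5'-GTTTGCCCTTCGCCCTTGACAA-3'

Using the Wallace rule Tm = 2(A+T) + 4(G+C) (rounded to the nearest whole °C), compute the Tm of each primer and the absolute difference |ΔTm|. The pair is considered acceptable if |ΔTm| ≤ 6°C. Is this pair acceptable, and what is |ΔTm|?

Forward: A=6 T=6 G=6 C=4 → Tm = 2·12 + 4·10 = 64°C.
Reverse: A=3 T=7 G=4 C=8 → Tm = 2·10 + 4·12 = 68°C.
|ΔTm| = |64 − 68| = 4°C, ≤ 6°C.

|ΔTm| = 4°C; the pair is acceptable.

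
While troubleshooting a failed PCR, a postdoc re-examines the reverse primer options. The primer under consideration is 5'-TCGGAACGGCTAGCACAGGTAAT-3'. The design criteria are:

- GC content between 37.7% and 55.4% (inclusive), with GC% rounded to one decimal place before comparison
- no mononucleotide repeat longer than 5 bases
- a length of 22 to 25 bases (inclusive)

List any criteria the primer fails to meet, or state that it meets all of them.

Base counts: A=7, T=4, G=7, C=5 (length 23).
GC content: GC 12/23 = 52.2% ✓
homopolymer run: longest run = 2 ✓
length: length 23 ✓

Meets all criteria.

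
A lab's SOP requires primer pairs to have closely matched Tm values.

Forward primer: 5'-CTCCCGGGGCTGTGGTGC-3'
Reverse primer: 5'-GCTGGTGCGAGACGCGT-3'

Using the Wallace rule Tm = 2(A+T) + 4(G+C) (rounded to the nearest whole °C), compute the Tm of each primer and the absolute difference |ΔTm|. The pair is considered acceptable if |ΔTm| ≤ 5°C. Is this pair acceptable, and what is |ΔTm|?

|ΔTm| = 6°C; the pair is not acceptable.

Forward: A=0 T=4 G=8 C=6 → Tm = 2·4 + 4·14 = 64°C.
Reverse: A=2 T=3 G=8 C=4 → Tm = 2·5 + 4·12 = 58°C.
|ΔTm| = |64 − 58| = 6°C, > 5°C.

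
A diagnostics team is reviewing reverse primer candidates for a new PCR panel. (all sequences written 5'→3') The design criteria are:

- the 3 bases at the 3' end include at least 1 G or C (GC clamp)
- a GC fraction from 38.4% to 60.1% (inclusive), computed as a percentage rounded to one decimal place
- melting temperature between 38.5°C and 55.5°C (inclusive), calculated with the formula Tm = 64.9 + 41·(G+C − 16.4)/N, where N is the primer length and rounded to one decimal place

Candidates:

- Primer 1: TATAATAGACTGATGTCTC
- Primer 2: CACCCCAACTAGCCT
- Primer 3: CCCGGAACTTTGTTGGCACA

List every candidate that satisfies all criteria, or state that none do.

Primer 2 and Primer 3.

Primer 1 (19 nt, A=6 T=7 G=3 C=3): 3' end CTC has 2 G/C ✓; GC 6/19 = 31.6%, outside 38.4–60.1% ✗; Tm = 64.9 + 41·(6 − 16.4)/19 = 42.5°C ✓ — fails.
Primer 2 (15 nt, A=4 T=2 G=1 C=8): 3' end CCT has 2 G/C ✓; GC 9/15 = 60.0% ✓; Tm = 64.9 + 41·(9 − 16.4)/15 = 44.7°C ✓ — passes.
Primer 3 (20 nt, A=4 T=5 G=5 C=6): 3' end ACA has 1 G/C ✓; GC 11/20 = 55.0% ✓; Tm = 64.9 + 41·(11 − 16.4)/20 = 53.8°C ✓ — passes.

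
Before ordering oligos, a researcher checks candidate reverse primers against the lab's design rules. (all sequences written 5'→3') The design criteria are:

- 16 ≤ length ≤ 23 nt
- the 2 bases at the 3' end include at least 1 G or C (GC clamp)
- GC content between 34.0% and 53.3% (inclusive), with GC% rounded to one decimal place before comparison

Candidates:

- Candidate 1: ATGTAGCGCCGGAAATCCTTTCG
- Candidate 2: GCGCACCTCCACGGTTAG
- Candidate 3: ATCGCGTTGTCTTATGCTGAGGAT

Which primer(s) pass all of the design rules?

Candidate 1 only.

Candidate 1 (23 nt, A=5 T=6 G=6 C=6): length 23 ✓; 3' end CG has 2 G/C ✓; GC 12/23 = 52.2% ✓ — passes.
Candidate 2 (18 nt, A=3 T=3 G=5 C=7): length 18 ✓; 3' end AG has 1 G/C ✓; GC 12/18 = 66.7%, outside 34.0–53.3% ✗ — fails.
Candidate 3 (24 nt, A=4 T=9 G=7 C=4): length 24, outside 16–23 ✗; 3' end AT has 0 G/C, need ≥1 ✗; GC 11/24 = 45.8% ✓ — fails.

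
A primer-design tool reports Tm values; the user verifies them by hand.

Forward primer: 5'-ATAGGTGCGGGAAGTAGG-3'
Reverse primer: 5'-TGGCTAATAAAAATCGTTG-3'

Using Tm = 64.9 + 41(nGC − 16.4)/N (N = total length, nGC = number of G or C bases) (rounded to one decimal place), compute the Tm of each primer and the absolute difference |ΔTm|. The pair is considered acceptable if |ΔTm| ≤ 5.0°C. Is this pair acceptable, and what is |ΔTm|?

|ΔTm| = 7.8°C; the pair is not acceptable.

Forward: G+C = 10, N = 18 → Tm = 64.9 + 41·(10 − 16.4)/18 = 50.3°C.
Reverse: G+C = 6, N = 19 → Tm = 64.9 + 41·(6 − 16.4)/19 = 42.5°C.
|ΔTm| = |50.3 − 42.5| = 7.8°C, > 5.0°C.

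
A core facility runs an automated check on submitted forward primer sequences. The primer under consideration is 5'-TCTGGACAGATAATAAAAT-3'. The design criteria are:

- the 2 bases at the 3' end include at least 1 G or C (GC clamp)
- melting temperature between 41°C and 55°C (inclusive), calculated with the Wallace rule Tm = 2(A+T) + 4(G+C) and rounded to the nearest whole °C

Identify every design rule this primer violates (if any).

Base counts: A=9, T=5, G=3, C=2 (length 19).
GC clamp: 3' end AT has 0 G/C, need ≥1 ✗
Tm: Tm = 2·14 + 4·5 = 48°C ✓

Fails: GC clamp.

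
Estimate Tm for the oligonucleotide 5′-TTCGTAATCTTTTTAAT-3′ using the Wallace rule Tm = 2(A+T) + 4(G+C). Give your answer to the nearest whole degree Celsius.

40°C

Base counts: A=4, T=10, G=1, C=2 (length 17).
Tm = 2·(4+10) + 4·(1+2) = 2·14 + 4·3 = 28 + 12 = 40°C.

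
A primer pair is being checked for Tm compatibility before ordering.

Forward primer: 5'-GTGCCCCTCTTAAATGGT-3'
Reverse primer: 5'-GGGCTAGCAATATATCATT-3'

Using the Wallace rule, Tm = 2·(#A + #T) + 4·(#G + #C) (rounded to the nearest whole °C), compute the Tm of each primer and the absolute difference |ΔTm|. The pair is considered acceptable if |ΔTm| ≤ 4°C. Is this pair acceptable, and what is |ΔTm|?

Forward: A=3 T=6 G=4 C=5 → Tm = 2·9 + 4·9 = 54°C.
Reverse: A=6 T=6 G=4 C=3 → Tm = 2·12 + 4·7 = 52°C.
|ΔTm| = |54 − 52| = 2°C, ≤ 4°C.

|ΔTm| = 2°C; the pair is acceptable.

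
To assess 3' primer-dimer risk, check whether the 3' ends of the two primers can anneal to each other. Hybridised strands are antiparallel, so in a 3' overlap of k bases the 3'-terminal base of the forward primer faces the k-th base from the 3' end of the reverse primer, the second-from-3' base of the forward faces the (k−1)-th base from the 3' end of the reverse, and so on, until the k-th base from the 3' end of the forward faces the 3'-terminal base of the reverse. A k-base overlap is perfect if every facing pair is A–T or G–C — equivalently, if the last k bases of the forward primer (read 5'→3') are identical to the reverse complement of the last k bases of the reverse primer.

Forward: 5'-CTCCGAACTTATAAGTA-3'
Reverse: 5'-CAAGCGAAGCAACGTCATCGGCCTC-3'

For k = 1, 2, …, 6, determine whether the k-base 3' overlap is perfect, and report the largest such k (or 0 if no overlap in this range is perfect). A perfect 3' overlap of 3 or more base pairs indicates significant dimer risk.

Longest perfect overlap: 0 complementary base pairs; below the dimer-risk threshold (threshold 3).

Last 6 bases (5'→3') — forward …TAAGTA, reverse …GGCCTC.
Reverse complement of the reverse primer's last 6 bases: GAGGCC; its first k bases are the reverse complement of the reverse primer's last k bases, so a perfect k-base overlap needs the forward primer's last k bases to equal them.
Comparing (forward last k vs required): k=1: A vs G ✗; k=2: TA vs GA ✗; k=3: GTA vs GAG ✗; k=4: AGTA vs GAGG ✗; k=5: AAGTA vs GAGGC ✗; k=6: TAAGTA vs GAGGCC ✗.
No overlap length from 1 to 6 is perfect, so the longest perfect 3' overlap is 0.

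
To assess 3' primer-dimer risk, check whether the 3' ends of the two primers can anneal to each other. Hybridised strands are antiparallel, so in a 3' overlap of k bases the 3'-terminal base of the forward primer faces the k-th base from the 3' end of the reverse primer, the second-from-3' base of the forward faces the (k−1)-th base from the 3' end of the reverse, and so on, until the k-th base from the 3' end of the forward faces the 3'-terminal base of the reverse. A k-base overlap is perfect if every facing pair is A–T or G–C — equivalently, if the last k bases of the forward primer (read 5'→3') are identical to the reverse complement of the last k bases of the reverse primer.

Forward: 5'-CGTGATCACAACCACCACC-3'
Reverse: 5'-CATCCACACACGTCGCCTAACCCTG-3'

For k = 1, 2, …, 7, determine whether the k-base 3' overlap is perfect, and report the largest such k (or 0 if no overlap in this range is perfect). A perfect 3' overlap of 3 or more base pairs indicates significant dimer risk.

Last 7 bases (5'→3') — forward …CACCACC, reverse …AACCCTG.
Reverse complement of the reverse primer's last 7 bases: CAGGGTT; its first k bases are the reverse complement of the reverse primer's last k bases, so a perfect k-base overlap needs the forward primer's last k bases to equal them.
Comparing (forward last k vs required): k=1: C vs C ✓; k=2: CC vs CA ✗; k=3: ACC vs CAG ✗; k=4: CACC vs CAGG ✗; k=5: CCACC vs CAGGG ✗; k=6: ACCACC vs CAGGGT ✗; k=7: CACCACC vs CAGGGTT ✗.
Only k = 1 is perfect, so the longest perfect 3' overlap is 1.

Longest perfect overlap: 1 complementary base pair; below the dimer-risk threshold (threshold 3).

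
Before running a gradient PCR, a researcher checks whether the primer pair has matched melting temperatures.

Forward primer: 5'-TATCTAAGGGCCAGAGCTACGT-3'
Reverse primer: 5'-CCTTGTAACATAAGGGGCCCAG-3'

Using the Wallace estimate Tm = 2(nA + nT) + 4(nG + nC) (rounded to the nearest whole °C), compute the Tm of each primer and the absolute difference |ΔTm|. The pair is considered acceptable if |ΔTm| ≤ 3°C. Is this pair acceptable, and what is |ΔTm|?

|ΔTm| = 2°C; the pair is acceptable.

Forward: A=6 T=5 G=6 C=5 → Tm = 2·11 + 4·11 = 66°C.
Reverse: A=6 T=4 G=6 C=6 → Tm = 2·10 + 4·12 = 68°C.
|ΔTm| = |66 − 68| = 2°C, ≤ 3°C.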